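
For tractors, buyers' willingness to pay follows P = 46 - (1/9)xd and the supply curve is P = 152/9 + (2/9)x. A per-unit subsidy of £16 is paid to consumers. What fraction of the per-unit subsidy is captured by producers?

Pre-subsidy: 46 - (1/9)x = 152/9 + (2/9)x gives x* = 262/3 and P* = 980/27.
With the rebate, buyers effectively pay Pb = Ps − 16, where Ps is the price sellers receive.
On the curves, Pb = 46 - (1/9)x and Ps = 152/9 + (2/9)x; the wedge Ps − Pb = 16 gives 152/9 + (2/9)x − (46 - (1/9)x) = 16, so x' = 406/3.
Then Pb = 46 − (1/9)·(406/3) = 836/27 and Ps = 152/9 + (2/9)·(406/3) = 1268/27.
Buyers' price falls by P* − Pb = 980/27 − 836/27 = 16/3; sellers' price rises by Ps − P* = 1268/27 − 980/27 = 32/3.
So producers capture (32/3)/16 = 2/3 of each unit of subsidy.

Producer share = 2/3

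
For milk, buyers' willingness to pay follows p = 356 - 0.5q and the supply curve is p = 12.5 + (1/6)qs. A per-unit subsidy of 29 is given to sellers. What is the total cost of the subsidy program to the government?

Government cost = 16203.75

Pre-subsidy: 356 - 0.5q = 12.5 + (1/6)q gives q* = 515.25 and p* = 98.375.
With the subsidy, sellers receive ps = pb + 29 for each unit, where pb is the price buyers pay.
On the curves, pb = 356 - 0.5q and ps = 12.5 + (1/6)q; the wedge ps − pb = 29 gives 12.5 + (1/6)q − (356 - 0.5q) = 29, so q' = 558.75.
Then pb = 356 − 0.5·558.75 = 76.625 and ps = 12.5 + (1/6)·558.75 = 105.625.
Government outlay = subsidy × quantity = 29 × 558.75 = 16203.75.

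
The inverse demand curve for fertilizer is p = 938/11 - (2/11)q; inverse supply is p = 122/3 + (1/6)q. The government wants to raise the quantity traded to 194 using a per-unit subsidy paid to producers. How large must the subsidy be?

At q = 194, from the demand curve buyers pay pb = 938/11 − (2/11)·194 = 50; from the supply curve sellers need ps = 122/3 + (1/6)·194 = 73.
The subsidy must fill the gap: s = ps − pb = 73 − 50 = 23.

Required subsidy s = 23 per unit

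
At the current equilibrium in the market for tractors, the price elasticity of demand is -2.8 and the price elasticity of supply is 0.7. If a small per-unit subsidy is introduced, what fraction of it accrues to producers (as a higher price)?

Producer share = 0.8

For a small subsidy around the equilibrium, the benefit split depends on the relative slopes, which at a point are proportional to the elasticities.
Buyer share = εs/(εs + |εd|) = 0.7/(0.7 + 2.8) = 0.2; seller share = |εd|/(εs + |εd|) = 0.8.
So producers capture 0.8 of the subsidy.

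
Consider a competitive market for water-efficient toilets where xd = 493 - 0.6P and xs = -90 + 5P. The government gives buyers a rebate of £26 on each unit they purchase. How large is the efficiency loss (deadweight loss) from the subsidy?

Pre-subsidy: 493 - 0.6P = -90 + 5P gives P* = 2915/28, x* = 12055/28.
With the rebate, buyers effectively pay Pb = Ps − 26, where Ps is the price sellers receive.
Demand in terms of Ps becomes xd = 493 − 0.6(Ps − 26) = 508.6 - 0.6Ps. Setting this equal to supply: 508.6 - 0.6Ps = -90 + 5Ps, so Ps = 2993/28.
Buyers pay Pb = 2993/28 − 26 = 2265/28; x' = -90 + 5·(2993/28) = 12445/28.
The subsidy expands output by 12445/28 − 12055/28 = 195/14 past the efficient level; on those units the gap between marginal cost and willingness to pay runs from 0 up to 26.
DWL = ½ × 26 × 195/14 = 2535/14.

Deadweight loss = 2535/14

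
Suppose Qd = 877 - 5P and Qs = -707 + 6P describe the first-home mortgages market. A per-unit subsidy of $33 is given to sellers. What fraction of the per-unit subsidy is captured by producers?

Producer share = 5/11

Pre-subsidy: 877 - 5P = -707 + 6P gives P* = 144, Q* = 157.
With the subsidy, sellers receive Ps = Pb + 33 for each unit, where Pb is the price buyers pay.
Supply in terms of Pb becomes Qs = -707 + 6(Pb + 33) = -509 + 6Pb. Setting this equal to demand: 877 - 5Pb = -509 + 6Pb, so Pb = 126.
Sellers receive Ps = 126 + 33 = 159; Q' = 877 − 5·126 = 247.
Buyers' price falls by P* − Pb = 144 − 126 = 18; sellers' price rises by Ps − P* = 159 − 144 = 15.
So producers capture 15/33 = 5/11 of each unit of subsidy.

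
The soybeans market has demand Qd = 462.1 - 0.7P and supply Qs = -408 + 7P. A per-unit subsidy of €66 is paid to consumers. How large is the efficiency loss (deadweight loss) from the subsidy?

Pre-subsidy: 462.1 - 0.7P = -408 + 7P gives P* = 113, Q* = 383.
With the rebate, buyers effectively pay Pb = Ps − 66, where Ps is the price sellers receive.
Demand in terms of Ps becomes Qd = 462.1 − 0.7(Ps − 66) = 508.3 - 0.7Ps. Setting this equal to supply: 508.3 - 0.7Ps = -408 + 7Ps, so Ps = 119.
Buyers pay Pb = 119 − 66 = 53; Q' = -408 + 7·119 = 425.
The subsidy expands output by 425 − 383 = 42 past the efficient level; on those units the gap between marginal cost and willingness to pay runs from 0 up to 66.
DWL = ½ × 66 × 42 = 1386.

Deadweight loss = €1386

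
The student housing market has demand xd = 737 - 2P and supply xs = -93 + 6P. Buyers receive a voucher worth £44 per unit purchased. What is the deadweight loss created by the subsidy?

Deadweight loss = £1452

Pre-subsidy: 737 - 2P = -93 + 6P gives P* = 103.75, x* = 529.5.
With the rebate, buyers effectively pay Pb = Ps − 44, where Ps is the price sellers receive.
Demand in terms of Ps becomes xd = 737 − 2(Ps − 44) = 825 - 2Ps. Setting this equal to supply: 825 - 2Ps = -93 + 6Ps, so Ps = 114.75.
Buyers pay Pb = 114.75 − 44 = 70.75; x' = -93 + 6·114.75 = 595.5.
The subsidy expands output by 595.5 − 529.5 = 66 past the efficient level; on those units the gap between marginal cost and willingness to pay runs from 0 up to 44.
DWL = ½ × 44 × 66 = 1452.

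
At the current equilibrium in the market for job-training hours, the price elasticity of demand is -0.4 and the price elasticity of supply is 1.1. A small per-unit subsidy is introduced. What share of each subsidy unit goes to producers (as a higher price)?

Producer share = 4/15

For a small subsidy around the equilibrium, the benefit split depends on the relative slopes, which at a point are proportional to the elasticities.
Buyer share = εs/(εs + |εd|) = 1.1/(1.1 + 0.4) = 11/15; seller share = |εd|/(εs + |εd|) = 4/15.
So producers capture 4/15 of the subsidy.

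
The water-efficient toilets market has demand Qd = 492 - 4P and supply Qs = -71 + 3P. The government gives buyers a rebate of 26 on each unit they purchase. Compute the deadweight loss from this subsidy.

Deadweight loss = 4056/7

Pre-subsidy: 492 - 4P = -71 + 3P gives P* = 563/7, Q* = 1192/7.
With the rebate, buyers effectively pay Pb = Ps − 26, where Ps is the price sellers receive.
Demand in terms of Ps becomes Qd = 492 − 4(Ps − 26) = 596 - 4Ps. Setting this equal to supply: 596 - 4Ps = -71 + 3Ps, so Ps = 667/7.
Buyers pay Pb = 667/7 − 26 = 485/7; Q' = -71 + 3·(667/7) = 1504/7.
The subsidy expands output by 1504/7 − 1192/7 = 312/7 past the efficient level; on those units the gap between marginal cost and willingness to pay runs from 0 up to 26.
DWL = ½ × 26 × 312/7 = 4056/7.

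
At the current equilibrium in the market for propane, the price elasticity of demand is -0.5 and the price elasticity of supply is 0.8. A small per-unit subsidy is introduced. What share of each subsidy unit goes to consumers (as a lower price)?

For a small subsidy around the equilibrium, the benefit split depends on the relative slopes, which at a point are proportional to the elasticities.
Buyer share = εs/(εs + |εd|) = 0.8/(0.8 + 0.5) = 8/13; seller share = |εd|/(εs + |εd|) = 5/13.

Consumer share = 8/13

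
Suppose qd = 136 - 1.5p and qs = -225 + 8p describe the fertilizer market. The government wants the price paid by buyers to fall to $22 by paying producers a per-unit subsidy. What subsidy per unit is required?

Required subsidy s = $19 per unit

At a buyer price of 22, quantity demanded is 136 − 1.5·22 = 103.
Sellers supply 103 only when they receive ps with -225 + 8·ps = 103, i.e. ps = 41.
s = ps − pb = 41 − 22 = 19.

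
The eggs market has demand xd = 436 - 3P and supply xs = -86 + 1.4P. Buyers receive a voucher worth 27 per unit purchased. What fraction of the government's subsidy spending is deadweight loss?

Pre-subsidy: 436 - 3P = -86 + 1.4P gives P* = 1305/11, x* = 881/11.
With the rebate, buyers effectively pay Pb = Ps − 27, where Ps is the price sellers receive.
Demand in terms of Ps becomes xd = 436 − 3(Ps − 27) = 517 - 3Ps. Setting this equal to supply: 517 - 3Ps = -86 + 1.4Ps, so Ps = 3015/22.
Buyers pay Pb = 3015/22 − 27 = 2421/22; x' = -86 + 1.4·(3015/22) = 2329/22.
ΔCS = ½(881/11 + 2329/22)(1305/11 − 2421/22) = 773199/968; ΔPS = ½(881/11 + 2329/22)(3015/22 − 1305/11) = 1656855/968.
Government spending = 27 × 2329/22 = 62883/22.
DWL = ½ × 27 × (2329/22 − 881/11) = 15309/44; fraction = (15309/44) / (62883/22) = 567/4658.

DWL / government spending = 567/4658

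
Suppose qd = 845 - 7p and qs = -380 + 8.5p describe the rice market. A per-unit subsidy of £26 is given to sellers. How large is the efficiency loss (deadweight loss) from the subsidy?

Deadweight loss = 40222/31

Pre-subsidy: 845 - 7p = -380 + 8.5p gives p* = 2450/31, q* = 9045/31.
With the subsidy, sellers receive ps = pb + 26 for each unit, where pb is the price buyers pay.
Supply in terms of pb becomes qs = -380 + 8.5(pb + 26) = -159 + 8.5pb. Setting this equal to demand: 845 - 7pb = -159 + 8.5pb, so pb = 2008/31.
Sellers receive ps = 2008/31 + 26 = 2814/31; q' = 845 − 7·(2008/31) = 12139/31.
The subsidy expands output by 12139/31 − 9045/31 = 3094/31 past the efficient level; on those units the gap between marginal cost and willingness to pay runs from 0 up to 26.
DWL = ½ × 26 × 3094/31 = 40222/31.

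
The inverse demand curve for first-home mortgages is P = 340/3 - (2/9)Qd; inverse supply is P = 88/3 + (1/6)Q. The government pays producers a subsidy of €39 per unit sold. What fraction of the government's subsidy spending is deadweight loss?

DWL / government spending = 13/82

Pre-subsidy: 340/3 - (2/9)Q = 88/3 + (1/6)Q gives Q* = 216 and P* = 196/3.
With the subsidy, sellers receive Ps = Pb + 39 for each unit, where Pb is the price buyers pay.
On the curves, Pb = 340/3 - (2/9)Q and Ps = 88/3 + (1/6)Q; the wedge Ps − Pb = 39 gives 88/3 + (1/6)Q − (340/3 - (2/9)Q) = 39, so Q' = 2214/7.
Then Pb = 340/3 − (2/9)·(2214/7) = 904/21 and Ps = 88/3 + (1/6)·(2214/7) = 1723/21.
ΔCS = ½(216 + 2214/7)(196/3 − 904/21) = 290628/49; ΔPS = ½(216 + 2214/7)(1723/21 − 196/3) = 217971/49.
Government spending = 39 × 2214/7 = 86346/7.
DWL = ½ × 39 × (2214/7 − 216) = 13689/7; fraction = (13689/7) / (86346/7) = 13/82.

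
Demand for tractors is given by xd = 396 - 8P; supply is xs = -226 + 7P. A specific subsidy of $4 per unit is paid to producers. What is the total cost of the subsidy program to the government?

Government cost = $316.8

Pre-subsidy: 396 - 8P = -226 + 7P gives P* = 622/15, x* = 964/15.
With the subsidy, sellers receive Ps = Pb + 4 for each unit, where Pb is the price buyers pay.
Supply in terms of Pb becomes xs = -226 + 7(Pb + 4) = -198 + 7Pb. Setting this equal to demand: 396 - 8Pb = -198 + 7Pb, so Pb = 39.6.
Sellers receive Ps = 39.6 + 4 = 43.6; x' = 396 − 8·39.6 = 79.2.
Government outlay = subsidy × quantity = 4 × 79.2 = 316.8.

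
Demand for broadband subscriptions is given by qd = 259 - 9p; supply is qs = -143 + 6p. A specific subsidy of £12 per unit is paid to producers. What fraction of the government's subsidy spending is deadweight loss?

DWL / government spending = 108/305

Pre-subsidy: 259 - 9p = -143 + 6p gives p* = 26.8, q* = 17.8.
With the subsidy, sellers receive ps = pb + 12 for each unit, where pb is the price buyers pay.
Supply in terms of pb becomes qs = -143 + 6(pb + 12) = -71 + 6pb. Setting this equal to demand: 259 - 9pb = -71 + 6pb, so pb = 22.
Sellers receive ps = 22 + 12 = 34; q' = 259 − 9·22 = 61.
ΔCS = ½(17.8 + 61)(26.8 − 22) = 189.12; ΔPS = ½(17.8 + 61)(34 − 26.8) = 283.68.
Government spending = 12 × 61 = 732.
DWL = ½ × 12 × (61 − 17.8) = 259.2; fraction = 259.2 / 732 = 108/305.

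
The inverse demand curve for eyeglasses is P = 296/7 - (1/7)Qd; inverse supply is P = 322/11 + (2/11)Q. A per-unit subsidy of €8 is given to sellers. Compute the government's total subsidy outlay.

Pre-subsidy: 296/7 - (1/7)Q = 322/11 + (2/11)Q gives Q* = 40.08 and P* = 36.56.
With the subsidy, sellers receive Ps = Pb + 8 for each unit, where Pb is the price buyers pay.
On the curves, Pb = 296/7 - (1/7)Q and Ps = 322/11 + (2/11)Q; the wedge Ps − Pb = 8 gives 322/11 + (2/11)Q − (296/7 - (1/7)Q) = 8, so Q' = 64.72.
Then Pb = 296/7 − (1/7)·64.72 = 33.04 and Ps = 322/11 + (2/11)·64.72 = 41.04.
Government outlay = subsidy × quantity = 8 × 64.72 = 517.76.

Government cost = €517.76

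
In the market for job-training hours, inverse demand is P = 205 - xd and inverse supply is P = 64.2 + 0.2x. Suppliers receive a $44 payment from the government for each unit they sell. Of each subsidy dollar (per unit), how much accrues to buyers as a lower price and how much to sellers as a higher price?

Pre-subsidy: 205 - x = 64.2 + 0.2x gives x* = 352/3 and P* = 263/3.
With the subsidy, sellers receive Ps = Pb + 44 for each unit, where Pb is the price buyers pay.
On the curves, Pb = 205 - x and Ps = 64.2 + 0.2x; the wedge Ps − Pb = 44 gives 64.2 + 0.2x − (205 - x) = 44, so x' = 154.
Then Pb = 205 − 1·154 = 51 and Ps = 64.2 + 0.2·154 = 95.
Buyers' price falls by P* − Pb = 263/3 − 51 = 110/3; sellers' price rises by Ps − P* = 95 − 263/3 = 22/3.

Buyers gain 110/3 per unit; sellers gain 22/3 per unit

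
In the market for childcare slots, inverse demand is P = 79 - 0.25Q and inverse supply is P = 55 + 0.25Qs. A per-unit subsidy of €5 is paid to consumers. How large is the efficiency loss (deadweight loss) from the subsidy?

Pre-subsidy: 79 - 0.25Q = 55 + 0.25Q gives Q* = 48 and P* = 67.
With the rebate, buyers effectively pay Pb = Ps − 5, where Ps is the price sellers receive.
On the curves, Pb = 79 - 0.25Q and Ps = 55 + 0.25Q; the wedge Ps − Pb = 5 gives 55 + 0.25Q − (79 - 0.25Q) = 5, so Q' = 58.
Then Pb = 79 − 0.25·58 = 64.5 and Ps = 55 + 0.25·58 = 69.5.
The subsidy expands output by 58 − 48 = 10 past the efficient level; on those units the gap between marginal cost and willingness to pay runs from 0 up to 5.
DWL = ½ × 5 × 10 = 25.

Deadweight loss = €25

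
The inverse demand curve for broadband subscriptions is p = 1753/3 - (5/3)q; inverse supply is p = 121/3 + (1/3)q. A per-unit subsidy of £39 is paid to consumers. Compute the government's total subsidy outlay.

Government cost = £11368.5

Pre-subsidy: 1753/3 - (5/3)q = 121/3 + (1/3)q gives q* = 272 and p* = 131.
With the rebate, buyers effectively pay pb = ps − 39, where ps is the price sellers receive.
On the curves, pb = 1753/3 - (5/3)q and ps = 121/3 + (1/3)q; the wedge ps − pb = 39 gives 121/3 + (1/3)q − (1753/3 - (5/3)q) = 39, so q' = 291.5.
Then pb = 1753/3 − (5/3)·291.5 = 98.5 and ps = 121/3 + (1/3)·291.5 = 137.5.
Government outlay = subsidy × quantity = 39 × 291.5 = 11368.5.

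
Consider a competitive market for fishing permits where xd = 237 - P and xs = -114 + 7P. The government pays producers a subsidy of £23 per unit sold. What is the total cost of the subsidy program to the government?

Pre-subsidy: 237 - P = -114 + 7P gives P* = 43.875, x* = 193.125.
With the subsidy, sellers receive Ps = Pb + 23 for each unit, where Pb is the price buyers pay.
Supply in terms of Pb becomes xs = -114 + 7(Pb + 23) = 47 + 7Pb. Setting this equal to demand: 237 - Pb = 47 + 7Pb, so Pb = 23.75.
Sellers receive Ps = 23.75 + 23 = 46.75; x' = 237 − 1·23.75 = 213.25.
Government outlay = subsidy × quantity = 23 × 213.25 = 4904.75.

Government cost = £4904.75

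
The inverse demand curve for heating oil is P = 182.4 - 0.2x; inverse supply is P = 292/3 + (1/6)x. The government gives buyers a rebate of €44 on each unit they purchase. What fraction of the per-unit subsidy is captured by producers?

Producer share = 5/11

Pre-subsidy: 182.4 - 0.2x = 292/3 + (1/6)x gives x* = 232 and P* = 136.
With the rebate, buyers effectively pay Pb = Ps − 44, where Ps is the price sellers receive.
On the curves, Pb = 182.4 - 0.2x and Ps = 292/3 + (1/6)x; the wedge Ps − Pb = 44 gives 292/3 + (1/6)x − (182.4 - 0.2x) = 44, so x' = 352.
Then Pb = 182.4 − 0.2·352 = 112 and Ps = 292/3 + (1/6)·352 = 156.
Buyers' price falls by P* − Pb = 136 − 112 = 24; sellers' price rises by Ps − P* = 156 − 136 = 20.
So producers capture 20/44 = 5/11 of each unit of subsidy.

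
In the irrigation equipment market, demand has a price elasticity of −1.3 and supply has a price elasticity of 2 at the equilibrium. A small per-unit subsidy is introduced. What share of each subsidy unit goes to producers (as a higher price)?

Producer share = 13/33

For a small subsidy around the equilibrium, the benefit split depends on the relative slopes, which at a point are proportional to the elasticities.
Buyer share = εs/(εs + |εd|) = 2/(2 + 1.3) = 20/33; seller share = |εd|/(εs + |εd|) = 13/33.
So producers capture 13/33 of the subsidy.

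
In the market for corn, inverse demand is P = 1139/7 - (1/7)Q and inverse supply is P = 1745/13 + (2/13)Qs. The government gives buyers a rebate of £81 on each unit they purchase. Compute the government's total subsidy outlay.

Government cost = £29889

Pre-subsidy: 1139/7 - (1/7)Q = 1745/13 + (2/13)Q gives Q* = 96 and P* = 149.
With the rebate, buyers effectively pay Pb = Ps − 81, where Ps is the price sellers receive.
On the curves, Pb = 1139/7 - (1/7)Q and Ps = 1745/13 + (2/13)Q; the wedge Ps − Pb = 81 gives 1745/13 + (2/13)Q − (1139/7 - (1/7)Q) = 81, so Q' = 369.
Then Pb = 1139/7 − (1/7)·369 = 110 and Ps = 1745/13 + (2/13)·369 = 191.
Government outlay = subsidy × quantity = 81 × 369 = 29889.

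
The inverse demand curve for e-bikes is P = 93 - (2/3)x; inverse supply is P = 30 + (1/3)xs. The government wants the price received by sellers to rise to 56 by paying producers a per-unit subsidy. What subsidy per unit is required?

Required subsidy s = 15 per unit

At a seller price of 56, quantity supplied is -90 + 3·56 = 78.
Buyers absorb 78 only when they pay Pb = 93 − (2/3)·78 = 41.
s = Ps − Pb = 56 − 41 = 15.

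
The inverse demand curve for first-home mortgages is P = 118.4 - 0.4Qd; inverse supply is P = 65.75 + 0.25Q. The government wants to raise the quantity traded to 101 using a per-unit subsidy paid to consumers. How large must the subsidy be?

Required subsidy s = 13 per unit

At Q = 101, from the demand curve buyers pay Pb = 118.4 − 0.4·101 = 78; from the supply curve sellers need Ps = 65.75 + 0.25·101 = 91.
The subsidy must fill the gap: s = Ps − Pb = 91 − 78 = 13.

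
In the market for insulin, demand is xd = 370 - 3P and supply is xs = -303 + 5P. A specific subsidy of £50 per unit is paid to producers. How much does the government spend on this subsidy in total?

Pre-subsidy: 370 - 3P = -303 + 5P gives P* = 84.125, x* = 117.625.
With the subsidy, sellers receive Ps = Pb + 50 for each unit, where Pb is the price buyers pay.
Supply in terms of Pb becomes xs = -303 + 5(Pb + 50) = -53 + 5Pb. Setting this equal to demand: 370 - 3Pb = -53 + 5Pb, so Pb = 52.875.
Sellers receive Ps = 52.875 + 50 = 102.875; x' = 370 − 3·52.875 = 211.375.
Government outlay = subsidy × quantity = 50 × 211.375 = 10568.75.

Government cost = £10568.75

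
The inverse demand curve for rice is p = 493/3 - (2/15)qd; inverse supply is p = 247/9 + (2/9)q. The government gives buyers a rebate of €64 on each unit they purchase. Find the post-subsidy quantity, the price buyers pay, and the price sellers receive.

Pre-subsidy: 493/3 - (2/15)q = 247/9 + (2/9)q gives q* = 385 and p* = 113.
With the rebate, buyers effectively pay pb = ps − 64, where ps is the price sellers receive.
On the curves, pb = 493/3 - (2/15)q and ps = 247/9 + (2/9)q; the wedge ps − pb = 64 gives 247/9 + (2/9)q − (493/3 - (2/15)q) = 64, so q' = 565.
Then pb = 493/3 − (2/15)·565 = 89 and ps = 247/9 + (2/9)·565 = 153.

q' = 565; buyers pay €89; sellers receive €153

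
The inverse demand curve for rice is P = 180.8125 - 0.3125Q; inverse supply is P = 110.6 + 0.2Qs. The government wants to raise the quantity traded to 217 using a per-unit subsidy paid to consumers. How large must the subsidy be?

At Q = 217, from the demand curve buyers pay Pb = 180.8125 − 0.3125·217 = 113; from the supply curve sellers need Ps = 110.6 + 0.2·217 = 154.
The subsidy must fill the gap: s = Ps − Pb = 154 − 113 = 41.

Required subsidy s = 41 per unit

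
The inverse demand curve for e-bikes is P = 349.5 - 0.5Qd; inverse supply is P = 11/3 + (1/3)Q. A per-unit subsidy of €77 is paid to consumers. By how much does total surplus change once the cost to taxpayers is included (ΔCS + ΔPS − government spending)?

Pre-subsidy: 349.5 - 0.5Q = 11/3 + (1/3)Q gives Q* = 415 and P* = 142.
With the rebate, buyers effectively pay Pb = Ps − 77, where Ps is the price sellers receive.
On the curves, Pb = 349.5 - 0.5Q and Ps = 11/3 + (1/3)Q; the wedge Ps − Pb = 77 gives 11/3 + (1/3)Q − (349.5 - 0.5Q) = 77, so Q' = 507.4.
Then Pb = 349.5 − 0.5·507.4 = 95.8 and Ps = 11/3 + (1/3)·507.4 = 172.8.
ΔCS = ½(415 + 507.4)(142 − 95.8) = 21307.44; ΔPS = ½(415 + 507.4)(172.8 − 142) = 14204.96.
Government spending = 77 × 507.4 = 39069.8.
Net change = 21307.44 + 14204.96 − 39069.8 = -3557.4. The loss equals the DWL triangle ½·77·92.4.

Net change in total surplus = -€3557.4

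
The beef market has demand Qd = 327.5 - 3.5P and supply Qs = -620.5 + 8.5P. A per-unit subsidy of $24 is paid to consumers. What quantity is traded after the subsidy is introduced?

Q' = 110.5

Pre-subsidy: 327.5 - 3.5P = -620.5 + 8.5P gives P* = 79, Q* = 51.
With the rebate, buyers effectively pay Pb = Ps − 24, where Ps is the price sellers receive.
Demand in terms of Ps becomes Qd = 327.5 − 3.5(Ps − 24) = 411.5 - 3.5Ps. Setting this equal to supply: 411.5 - 3.5Ps = -620.5 + 8.5Ps, so Ps = 86.
Buyers pay Pb = 86 − 24 = 62; Q' = -620.5 + 8.5·86 = 110.5.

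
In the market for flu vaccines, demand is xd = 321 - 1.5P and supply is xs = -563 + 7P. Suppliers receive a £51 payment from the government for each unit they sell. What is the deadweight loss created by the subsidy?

Pre-subsidy: 321 - 1.5P = -563 + 7P gives P* = 104, x* = 165.
With the subsidy, sellers receive Ps = Pb + 51 for each unit, where Pb is the price buyers pay.
Supply in terms of Pb becomes xs = -563 + 7(Pb + 51) = -206 + 7Pb. Setting this equal to demand: 321 - 1.5Pb = -206 + 7Pb, so Pb = 62.
Sellers receive Ps = 62 + 51 = 113; x' = 321 − 1.5·62 = 228.
The subsidy expands output by 228 − 165 = 63 past the efficient level; on those units the gap between marginal cost and willingness to pay runs from 0 up to 51.
DWL = ½ × 51 × 63 = 1606.5.

Deadweight loss = £1606.5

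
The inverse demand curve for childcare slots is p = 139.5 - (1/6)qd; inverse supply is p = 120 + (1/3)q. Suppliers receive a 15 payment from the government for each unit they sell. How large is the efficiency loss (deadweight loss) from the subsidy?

Pre-subsidy: 139.5 - (1/6)q = 120 + (1/3)q gives q* = 39 and p* = 133.
With the subsidy, sellers receive ps = pb + 15 for each unit, where pb is the price buyers pay.
On the curves, pb = 139.5 - (1/6)q and ps = 120 + (1/3)q; the wedge ps − pb = 15 gives 120 + (1/3)q − (139.5 - (1/6)q) = 15, so q' = 69.
Then pb = 139.5 − (1/6)·69 = 128 and ps = 120 + (1/3)·69 = 143.
The subsidy expands output by 69 − 39 = 30 past the efficient level; on those units the gap between marginal cost and willingness to pay runs from 0 up to 15.
DWL = ½ × 15 × 30 = 225.

Deadweight loss = 225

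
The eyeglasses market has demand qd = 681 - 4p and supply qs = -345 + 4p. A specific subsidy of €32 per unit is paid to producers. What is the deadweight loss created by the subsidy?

Pre-subsidy: 681 - 4p = -345 + 4p gives p* = 128.25, q* = 168.
With the subsidy, sellers receive ps = pb + 32 for each unit, where pb is the price buyers pay.
Supply in terms of pb becomes qs = -345 + 4(pb + 32) = -217 + 4pb. Setting this equal to demand: 681 - 4pb = -217 + 4pb, so pb = 112.25.
Sellers receive ps = 112.25 + 32 = 144.25; q' = 681 − 4·112.25 = 232.
The subsidy expands output by 232 − 168 = 64 past the efficient level; on those units the gap between marginal cost and willingness to pay runs from 0 up to 32.
DWL = ½ × 32 × 64 = 1024.

Deadweight loss = €1024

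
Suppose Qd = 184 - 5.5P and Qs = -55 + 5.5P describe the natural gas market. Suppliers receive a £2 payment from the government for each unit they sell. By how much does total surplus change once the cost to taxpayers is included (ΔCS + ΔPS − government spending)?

Net change in total surplus = -£5.5

Pre-subsidy: 184 - 5.5P = -55 + 5.5P gives P* = 239/11, Q* = 64.5.
With the subsidy, sellers receive Ps = Pb + 2 for each unit, where Pb is the price buyers pay.
Supply in terms of Pb becomes Qs = -55 + 5.5(Pb + 2) = -44 + 5.5Pb. Setting this equal to demand: 184 - 5.5Pb = -44 + 5.5Pb, so Pb = 228/11.
Sellers receive Ps = 228/11 + 2 = 250/11; Q' = 184 − 5.5·(228/11) = 70.
ΔCS = ½(64.5 + 70)(239/11 − 228/11) = 67.25; ΔPS = ½(64.5 + 70)(250/11 − 239/11) = 67.25.
Government spending = 2 × 70 = 140.
Net change = 67.25 + 67.25 − 140 = -5.5. The loss equals the DWL triangle ½·2·5.5.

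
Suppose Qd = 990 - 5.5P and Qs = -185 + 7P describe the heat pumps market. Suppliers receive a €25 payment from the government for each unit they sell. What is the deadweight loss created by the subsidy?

Pre-subsidy: 990 - 5.5P = -185 + 7P gives P* = 94, Q* = 473.
With the subsidy, sellers receive Ps = Pb + 25 for each unit, where Pb is the price buyers pay.
Supply in terms of Pb becomes Qs = -185 + 7(Pb + 25) = -10 + 7Pb. Setting this equal to demand: 990 - 5.5Pb = -10 + 7Pb, so Pb = 80.
Sellers receive Ps = 80 + 25 = 105; Q' = 990 − 5.5·80 = 550.
The subsidy expands output by 550 − 473 = 77 past the efficient level; on those units the gap between marginal cost and willingness to pay runs from 0 up to 25.
DWL = ½ × 25 × 77 = 962.5.

Deadweight loss = €962.5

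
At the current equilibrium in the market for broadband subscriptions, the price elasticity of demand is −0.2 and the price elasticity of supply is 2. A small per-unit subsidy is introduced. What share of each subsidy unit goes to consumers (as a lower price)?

Consumer share = 10/11

For a small subsidy around the equilibrium, the benefit split depends on the relative slopes, which at a point are proportional to the elasticities.
Buyer share = εs/(εs + |εd|) = 2/(2 + 0.2) = 10/11; seller share = |εd|/(εs + |εd|) = 1/11.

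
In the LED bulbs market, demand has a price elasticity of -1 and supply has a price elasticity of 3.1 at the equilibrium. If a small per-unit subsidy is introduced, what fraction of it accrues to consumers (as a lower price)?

Consumer share = 31/41

For a small subsidy around the equilibrium, the benefit split depends on the relative slopes, which at a point are proportional to the elasticities.
Buyer share = εs/(εs + |εd|) = 3.1/(3.1 + 1) = 31/41; seller share = |εd|/(εs + |εd|) = 10/41.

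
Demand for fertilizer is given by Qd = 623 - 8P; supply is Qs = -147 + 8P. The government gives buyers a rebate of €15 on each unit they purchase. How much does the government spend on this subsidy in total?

Government cost = €4470

Pre-subsidy: 623 - 8P = -147 + 8P gives P* = 48.125, Q* = 238.
With the rebate, buyers effectively pay Pb = Ps − 15, where Ps is the price sellers receive.
Demand in terms of Ps becomes Qd = 623 − 8(Ps − 15) = 743 - 8Ps. Setting this equal to supply: 743 - 8Ps = -147 + 8Ps, so Ps = 55.625.
Buyers pay Pb = 55.625 − 15 = 40.625; Q' = -147 + 8·55.625 = 298.
Government outlay = subsidy × quantity = 15 × 298 = 4470.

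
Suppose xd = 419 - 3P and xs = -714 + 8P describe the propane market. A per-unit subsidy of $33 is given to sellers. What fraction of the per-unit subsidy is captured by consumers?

Pre-subsidy: 419 - 3P = -714 + 8P gives P* = 103, x* = 110.
With the subsidy, sellers receive Ps = Pb + 33 for each unit, where Pb is the price buyers pay.
Supply in terms of Pb becomes xs = -714 + 8(Pb + 33) = -450 + 8Pb. Setting this equal to demand: 419 - 3Pb = -450 + 8Pb, so Pb = 79.
Sellers receive Ps = 79 + 33 = 112; x' = 419 − 3·79 = 182.
Buyers' price falls by P* − Pb = 103 − 79 = 24; sellers' price rises by Ps − P* = 112 − 103 = 9.
So consumers capture 24/33 = 8/11 of each unit of subsidy.

Consumer share = 8/11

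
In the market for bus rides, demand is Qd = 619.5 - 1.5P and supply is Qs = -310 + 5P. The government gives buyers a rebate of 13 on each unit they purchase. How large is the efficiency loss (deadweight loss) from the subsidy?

Deadweight loss = 97.5

Pre-subsidy: 619.5 - 1.5P = -310 + 5P gives P* = 143, Q* = 405.
With the rebate, buyers effectively pay Pb = Ps − 13, where Ps is the price sellers receive.
Demand in terms of Ps becomes Qd = 619.5 − 1.5(Ps − 13) = 639 - 1.5Ps. Setting this equal to supply: 639 - 1.5Ps = -310 + 5Ps, so Ps = 146.
Buyers pay Pb = 146 − 13 = 133; Q' = -310 + 5·146 = 420.
The subsidy expands output by 420 − 405 = 15 past the efficient level; on those units the gap between marginal cost and willingness to pay runs from 0 up to 13.
DWL = ½ × 13 × 15 = 97.5.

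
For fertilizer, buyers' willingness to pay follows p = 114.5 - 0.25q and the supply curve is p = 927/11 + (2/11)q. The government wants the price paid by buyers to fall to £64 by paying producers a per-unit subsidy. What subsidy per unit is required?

At a buyer price of 64, quantity demanded is 458 − 4·64 = 202.
Sellers supply 202 only when they receive ps = 927/11 + (2/11)·202 = 121.
s = ps − pb = 121 − 64 = 57.

Required subsidy s = £57 per unit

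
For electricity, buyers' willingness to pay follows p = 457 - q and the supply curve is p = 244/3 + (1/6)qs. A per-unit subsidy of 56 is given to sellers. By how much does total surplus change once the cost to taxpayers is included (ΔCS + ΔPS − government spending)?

Net change in total surplus = -1344

Pre-subsidy: 457 - q = 244/3 + (1/6)q gives q* = 322 and p* = 135.
With the subsidy, sellers receive ps = pb + 56 for each unit, where pb is the price buyers pay.
On the curves, pb = 457 - q and ps = 244/3 + (1/6)q; the wedge ps − pb = 56 gives 244/3 + (1/6)q − (457 - q) = 56, so q' = 370.
Then pb = 457 − 1·370 = 87 and ps = 244/3 + (1/6)·370 = 143.
ΔCS = ½(322 + 370)(135 − 87) = 16608; ΔPS = ½(322 + 370)(143 − 135) = 2768.
Government spending = 56 × 370 = 20720.
Net change = 16608 + 2768 − 20720 = -1344. The loss equals the DWL triangle ½·56·48.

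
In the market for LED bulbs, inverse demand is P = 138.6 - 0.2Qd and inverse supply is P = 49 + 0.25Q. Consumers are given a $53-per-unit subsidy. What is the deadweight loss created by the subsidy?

Deadweight loss = 28090/9

Pre-subsidy: 138.6 - 0.2Q = 49 + 0.25Q gives Q* = 1792/9 and P* = 889/9.
With the rebate, buyers effectively pay Pb = Ps − 53, where Ps is the price sellers receive.
On the curves, Pb = 138.6 - 0.2Q and Ps = 49 + 0.25Q; the wedge Ps − Pb = 53 gives 49 + 0.25Q − (138.6 - 0.2Q) = 53, so Q' = 2852/9.
Then Pb = 138.6 − 0.2·(2852/9) = 677/9 and Ps = 49 + 0.25·(2852/9) = 1154/9.
The subsidy expands output by 2852/9 − 1792/9 = 1060/9 past the efficient level; on those units the gap between marginal cost and willingness to pay runs from 0 up to 53.
DWL = ½ × 53 × 1060/9 = 28090/9.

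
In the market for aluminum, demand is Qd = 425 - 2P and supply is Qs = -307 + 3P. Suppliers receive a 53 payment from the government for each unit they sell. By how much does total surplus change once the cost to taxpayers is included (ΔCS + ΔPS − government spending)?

Pre-subsidy: 425 - 2P = -307 + 3P gives P* = 146.4, Q* = 132.2.
With the subsidy, sellers receive Ps = Pb + 53 for each unit, where Pb is the price buyers pay.
Supply in terms of Pb becomes Qs = -307 + 3(Pb + 53) = -148 + 3Pb. Setting this equal to demand: 425 - 2Pb = -148 + 3Pb, so Pb = 114.6.
Sellers receive Ps = 114.6 + 53 = 167.6; Q' = 425 − 2·114.6 = 195.8.
ΔCS = ½(132.2 + 195.8)(146.4 − 114.6) = 5215.2; ΔPS = ½(132.2 + 195.8)(167.6 − 146.4) = 3476.8.
Government spending = 53 × 195.8 = 10377.4.
Net change = 5215.2 + 3476.8 − 10377.4 = -1685.4. The loss equals the DWL triangle ½·53·63.6.

Net change in total surplus = -1685.4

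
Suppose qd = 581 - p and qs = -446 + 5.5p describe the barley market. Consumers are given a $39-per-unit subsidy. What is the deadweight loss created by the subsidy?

Deadweight loss = $643.5

Pre-subsidy: 581 - p = -446 + 5.5p gives p* = 158, q* = 423.
With the rebate, buyers effectively pay pb = ps − 39, where ps is the price sellers receive.
Demand in terms of ps becomes qd = 581 − 1(ps − 39) = 620 - ps. Setting this equal to supply: 620 - ps = -446 + 5.5ps, so ps = 164.
Buyers pay pb = 164 − 39 = 125; q' = -446 + 5.5·164 = 456.
The subsidy expands output by 456 − 423 = 33 past the efficient level; on those units the gap between marginal cost and willingness to pay runs from 0 up to 39.
DWL = ½ × 39 × 33 = 643.5.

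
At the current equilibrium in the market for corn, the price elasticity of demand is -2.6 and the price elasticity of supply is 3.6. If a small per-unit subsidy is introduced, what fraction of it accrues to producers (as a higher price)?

Producer share = 13/31

For a small subsidy around the equilibrium, the benefit split depends on the relative slopes, which at a point are proportional to the elasticities.
Buyer share = εs/(εs + |εd|) = 3.6/(3.6 + 2.6) = 18/31; seller share = |εd|/(εs + |εd|) = 13/31.
So producers capture 13/31 of the subsidy.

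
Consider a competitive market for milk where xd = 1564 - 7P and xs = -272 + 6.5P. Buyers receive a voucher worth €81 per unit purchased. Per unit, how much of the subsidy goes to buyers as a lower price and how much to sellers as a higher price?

Pre-subsidy: 1564 - 7P = -272 + 6.5P gives P* = 136, x* = 612.
With the rebate, buyers effectively pay Pb = Ps − 81, where Ps is the price sellers receive.
Demand in terms of Ps becomes xd = 1564 − 7(Ps − 81) = 2131 - 7Ps. Setting this equal to supply: 2131 - 7Ps = -272 + 6.5Ps, so Ps = 178.
Buyers pay Pb = 178 − 81 = 97; x' = -272 + 6.5·178 = 885.
Buyers' price falls by P* − Pb = 136 − 97 = 39; sellers' price rises by Ps − P* = 178 − 136 = 42.

Buyers gain €39 per unit; sellers gain €42 per unit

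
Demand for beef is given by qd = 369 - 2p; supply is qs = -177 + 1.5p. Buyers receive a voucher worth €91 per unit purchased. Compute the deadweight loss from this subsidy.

Pre-subsidy: 369 - 2p = -177 + 1.5p gives p* = 156, q* = 57.
With the rebate, buyers effectively pay pb = ps − 91, where ps is the price sellers receive.
Demand in terms of ps becomes qd = 369 − 2(ps − 91) = 551 - 2ps. Setting this equal to supply: 551 - 2ps = -177 + 1.5ps, so ps = 208.
Buyers pay pb = 208 − 91 = 117; q' = -177 + 1.5·208 = 135.
The subsidy expands output by 135 − 57 = 78 past the efficient level; on those units the gap between marginal cost and willingness to pay runs from 0 up to 91.
DWL = ½ × 91 × 78 = 3549.

Deadweight loss = €3549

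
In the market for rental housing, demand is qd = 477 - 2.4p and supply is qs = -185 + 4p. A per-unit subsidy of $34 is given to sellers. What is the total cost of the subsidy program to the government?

Government cost = $9511.5

Pre-subsidy: 477 - 2.4p = -185 + 4p gives p* = 103.4375, q* = 228.75.
With the subsidy, sellers receive ps = pb + 34 for each unit, where pb is the price buyers pay.
Supply in terms of pb becomes qs = -185 + 4(pb + 34) = -49 + 4pb. Setting this equal to demand: 477 - 2.4pb = -49 + 4pb, so pb = 82.1875.
Sellers receive ps = 82.1875 + 34 = 116.1875; q' = 477 − 2.4·82.1875 = 279.75.
Government outlay = subsidy × quantity = 34 × 279.75 = 9511.5.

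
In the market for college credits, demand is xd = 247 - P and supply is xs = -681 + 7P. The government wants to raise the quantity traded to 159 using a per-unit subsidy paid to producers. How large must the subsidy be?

At x = 159, invert demand for the buyer price: Pb = (247 − 159)/1 = 88; invert supply for the seller price: Ps = (159 − (-681))/7 = 120.
The subsidy must fill the gap: s = Ps − Pb = 120 − 88 = 32.

Required subsidy s = 32 per unit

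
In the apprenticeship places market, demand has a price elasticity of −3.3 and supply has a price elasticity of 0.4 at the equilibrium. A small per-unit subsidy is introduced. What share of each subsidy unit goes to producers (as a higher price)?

For a small subsidy around the equilibrium, the benefit split depends on the relative slopes, which at a point are proportional to the elasticities.
Buyer share = εs/(εs + |εd|) = 0.4/(0.4 + 3.3) = 4/37; seller share = |εd|/(εs + |εd|) = 33/37.
So producers capture 33/37 of the subsidy.

Producer share = 33/37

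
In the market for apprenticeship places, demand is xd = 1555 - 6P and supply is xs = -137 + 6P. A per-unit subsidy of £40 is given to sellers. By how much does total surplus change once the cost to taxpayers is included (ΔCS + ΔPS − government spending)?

Pre-subsidy: 1555 - 6P = -137 + 6P gives P* = 141, x* = 709.
With the subsidy, sellers receive Ps = Pb + 40 for each unit, where Pb is the price buyers pay.
Supply in terms of Pb becomes xs = -137 + 6(Pb + 40) = 103 + 6Pb. Setting this equal to demand: 1555 - 6Pb = 103 + 6Pb, so Pb = 121.
Sellers receive Ps = 121 + 40 = 161; x' = 1555 − 6·121 = 829.
ΔCS = ½(709 + 829)(141 − 121) = 15380; ΔPS = ½(709 + 829)(161 − 141) = 15380.
Government spending = 40 × 829 = 33160.
Net change = 15380 + 15380 − 33160 = -2400. The loss equals the DWL triangle ½·40·120.

Net change in total surplus = -£2400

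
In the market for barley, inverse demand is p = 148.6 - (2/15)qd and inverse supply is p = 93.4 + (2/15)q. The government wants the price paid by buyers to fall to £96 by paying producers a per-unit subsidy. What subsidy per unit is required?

At a buyer price of 96, quantity demanded is 1114.5 − 7.5·96 = 394.5.
Sellers supply 394.5 only when they receive ps = 93.4 + (2/15)·394.5 = 146.
s = ps − pb = 146 − 96 = 50.

Required subsidy s = £50 per unit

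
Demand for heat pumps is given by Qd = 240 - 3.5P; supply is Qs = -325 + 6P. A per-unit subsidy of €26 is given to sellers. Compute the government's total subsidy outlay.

Government cost = 44122/19

Pre-subsidy: 240 - 3.5P = -325 + 6P gives P* = 1130/19, Q* = 605/19.
With the subsidy, sellers receive Ps = Pb + 26 for each unit, where Pb is the price buyers pay.
Supply in terms of Pb becomes Qs = -325 + 6(Pb + 26) = -169 + 6Pb. Setting this equal to demand: 240 - 3.5Pb = -169 + 6Pb, so Pb = 818/19.
Sellers receive Ps = 818/19 + 26 = 1312/19; Q' = 240 − 3.5·(818/19) = 1697/19.
Government outlay = subsidy × quantity = 26 × 1697/19 = 44122/19.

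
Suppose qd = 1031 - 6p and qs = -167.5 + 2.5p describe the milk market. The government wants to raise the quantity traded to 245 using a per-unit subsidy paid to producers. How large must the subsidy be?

Required subsidy s = 34 per unit

At q = 245, invert demand for the buyer price: pb = (1031 − 245)/6 = 131; invert supply for the seller price: ps = (245 − (-167.5))/2.5 = 165.
The subsidy must fill the gap: s = ps − pb = 165 − 131 = 34.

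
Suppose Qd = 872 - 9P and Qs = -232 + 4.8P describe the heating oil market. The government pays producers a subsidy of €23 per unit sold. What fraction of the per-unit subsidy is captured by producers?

Pre-subsidy: 872 - 9P = -232 + 4.8P gives P* = 80, Q* = 152.
With the subsidy, sellers receive Ps = Pb + 23 for each unit, where Pb is the price buyers pay.
Supply in terms of Pb becomes Qs = -232 + 4.8(Pb + 23) = -121.6 + 4.8Pb. Setting this equal to demand: 872 - 9Pb = -121.6 + 4.8Pb, so Pb = 72.
Sellers receive Ps = 72 + 23 = 95; Q' = 872 − 9·72 = 224.
Buyers' price falls by P* − Pb = 80 − 72 = 8; sellers' price rises by Ps − P* = 95 − 80 = 15.
So producers capture 15/23 = 15/23 of each unit of subsidy.

Producer share = 15/23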